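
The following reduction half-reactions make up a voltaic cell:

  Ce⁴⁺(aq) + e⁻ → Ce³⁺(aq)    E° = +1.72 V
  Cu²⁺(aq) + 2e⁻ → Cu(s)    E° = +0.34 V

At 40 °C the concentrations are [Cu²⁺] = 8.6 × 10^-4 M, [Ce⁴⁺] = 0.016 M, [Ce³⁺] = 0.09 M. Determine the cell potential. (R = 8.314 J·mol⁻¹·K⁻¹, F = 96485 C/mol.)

The Ce⁴⁺/Ce³⁺ couple has the higher reduction potential and acts as the cathode, so E°_cell = +1.72 − (+0.34) = 1.38 V.
Balancing electrons gives n = 2; the reaction quotient is Q = [Cu²⁺]·[Ce³⁺]^2/[Ce⁴⁺]^2 = 0.0272.
E = E° − (RT/nF) ln Q = 1.38 − (8.314×313)/(2×96485) × (-3.604) = 1.380 + 0.049 = 1.429 V.

1.43 V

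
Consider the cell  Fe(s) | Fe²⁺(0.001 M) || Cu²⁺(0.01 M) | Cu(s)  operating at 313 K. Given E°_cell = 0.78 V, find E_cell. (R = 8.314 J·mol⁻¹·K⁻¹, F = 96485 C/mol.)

Balancing electrons gives n = 2; the reaction quotient is Q = [Fe²⁺]/[Cu²⁺] = 0.100.
E = E° − (RT/nF) ln Q = 0.78 − (8.314×313)/(2×96485) × (-2.303) = 0.780 + 0.031 = 0.811 V.

0.811 V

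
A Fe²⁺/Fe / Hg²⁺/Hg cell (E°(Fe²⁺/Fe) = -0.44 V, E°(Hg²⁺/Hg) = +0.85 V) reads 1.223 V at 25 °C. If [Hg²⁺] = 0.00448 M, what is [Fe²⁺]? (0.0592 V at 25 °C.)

0.82 M

From the Nernst equation, log Q = n(E° − E)/0.0592 = 2(1.29 − 1.223)/0.0592 = 2.264, so Q = 183.
With Q = [Fe²⁺]/[Hg²⁺] and the known concentrations, [Fe²⁺] in the numerator gives [Fe²⁺] = 0.82 M.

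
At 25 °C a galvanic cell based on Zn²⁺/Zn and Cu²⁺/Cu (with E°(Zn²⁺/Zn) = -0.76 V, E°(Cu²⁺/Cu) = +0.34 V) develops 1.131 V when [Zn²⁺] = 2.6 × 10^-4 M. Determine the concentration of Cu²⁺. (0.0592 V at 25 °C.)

0.0029 M

From the Nernst equation, log Q = n(E° − E)/0.0592 = 2(1.10 − 1.131)/0.0592 = -1.047, so Q = 0.0897.
With Q = [Zn²⁺]/[Cu²⁺] and the known concentrations, [Cu²⁺] in the denominator gives [Cu²⁺] = 0.0029 M.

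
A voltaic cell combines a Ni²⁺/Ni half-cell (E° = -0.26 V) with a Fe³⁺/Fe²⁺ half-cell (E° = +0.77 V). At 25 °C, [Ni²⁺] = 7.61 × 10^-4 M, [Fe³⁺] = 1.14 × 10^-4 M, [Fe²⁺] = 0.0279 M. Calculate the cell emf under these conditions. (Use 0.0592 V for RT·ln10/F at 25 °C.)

0.981 V

The Fe³⁺/Fe²⁺ couple has the higher reduction potential and acts as the cathode, so E°_cell = +0.77 − (-0.26) = 1.03 V.
Balancing electrons gives n = 2; the reaction quotient is Q = [Ni²⁺]·[Fe²⁺]^2/[Fe³⁺]^2 = 45.6.
At 25 °C, E = E° − (0.0592/n) log Q = 1.03 − (0.0592/2)(1.659) = 1.030 − 0.049 = 0.981 V.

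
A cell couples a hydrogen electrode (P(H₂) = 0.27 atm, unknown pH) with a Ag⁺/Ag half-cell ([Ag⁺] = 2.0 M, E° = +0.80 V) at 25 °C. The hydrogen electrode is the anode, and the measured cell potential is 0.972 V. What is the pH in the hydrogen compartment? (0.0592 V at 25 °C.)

E°_cell = 0.80 V and n = 2.
log Q = n(E° − E)/0.0592 = 2×(0.80 − 0.972)/0.0592 = -5.811.
With Q = [H⁺]^2 / ([Ag⁺]^2·P(H₂)), solving for [H⁺] gives log[H⁺] = -2.889, so pH = 2.89.

pH = 2.89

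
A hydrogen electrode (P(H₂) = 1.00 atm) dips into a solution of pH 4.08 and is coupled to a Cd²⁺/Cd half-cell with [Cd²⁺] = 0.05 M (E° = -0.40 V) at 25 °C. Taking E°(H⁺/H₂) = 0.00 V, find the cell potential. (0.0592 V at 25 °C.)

0.20 V

The hydrogen couple is the cathode, so E°_cell = 0.40 V; n = 2.
[H⁺] = 10^(−4.08) = 8.3 × 10^-5 M, and Q = [Cd²⁺]·P(H₂) / [H⁺]^2 = 7.23 × 10^6.
E = E° − (0.0592/2) log Q = 0.40 − (0.0592/2)(6.859) = 0.197 V.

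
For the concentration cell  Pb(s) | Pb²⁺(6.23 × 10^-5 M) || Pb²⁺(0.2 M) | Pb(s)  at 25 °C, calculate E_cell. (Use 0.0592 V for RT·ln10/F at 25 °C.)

Both half-cells are Pb²⁺/Pb, so E°_cell = 0. The concentrated side is the cathode; the cell reaction moves Pb²⁺ from high to low concentration with n = 2.
Q = [Pb²⁺]_dilute/[Pb²⁺]_conc = 6.23 × 10^-5/0.2 = 3.11 × 10^-4.
E = 0 − (0.0592/2) log Q = −(0.0592/2)(-3.507) = 0.1038 V.

0.10 V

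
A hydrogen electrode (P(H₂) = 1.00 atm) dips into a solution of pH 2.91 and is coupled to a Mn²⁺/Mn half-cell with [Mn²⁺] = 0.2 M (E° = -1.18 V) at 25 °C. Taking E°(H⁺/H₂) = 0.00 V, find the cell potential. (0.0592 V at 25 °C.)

The hydrogen couple is the cathode, so E°_cell = 1.18 V; n = 2.
[H⁺] = 10^(−2.91) = 0.0012 M, and Q = [Mn²⁺]·P(H₂) / [H⁺]^2 = 1.32 × 10^5.
E = E° − (0.0592/2) log Q = 1.18 − (0.0592/2)(5.121) = 1.028 V.

1.03 V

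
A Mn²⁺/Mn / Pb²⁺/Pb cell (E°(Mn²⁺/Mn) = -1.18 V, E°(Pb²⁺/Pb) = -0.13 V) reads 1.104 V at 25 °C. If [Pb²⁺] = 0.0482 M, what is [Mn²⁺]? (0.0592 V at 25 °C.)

From the Nernst equation, log Q = n(E° − E)/0.0592 = 2(1.05 − 1.104)/0.0592 = -1.824, so Q = 0.0150.
With Q = [Mn²⁺]/[Pb²⁺] and the known concentrations, [Mn²⁺] in the numerator gives [Mn²⁺] = 7.2 × 10^-4 M.

7.2 × 10^-4 M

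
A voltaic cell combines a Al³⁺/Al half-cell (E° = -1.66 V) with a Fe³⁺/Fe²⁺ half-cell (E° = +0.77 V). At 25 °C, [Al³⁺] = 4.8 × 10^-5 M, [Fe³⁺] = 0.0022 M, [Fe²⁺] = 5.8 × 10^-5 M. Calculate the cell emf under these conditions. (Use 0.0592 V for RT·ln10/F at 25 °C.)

2.61 V

The Fe³⁺/Fe²⁺ couple has the higher reduction potential and acts as the cathode, so E°_cell = +0.77 − (-1.66) = 2.43 V.
Balancing electrons gives n = 3; the reaction quotient is Q = [Al³⁺]·[Fe²⁺]^3/[Fe³⁺]^3 = 8.8 × 10^-10.
At 25 °C, E = E° − (0.0592/n) log Q = 2.43 − (0.0592/3)(-9.056) = 2.430 + 0.179 = 2.609 V.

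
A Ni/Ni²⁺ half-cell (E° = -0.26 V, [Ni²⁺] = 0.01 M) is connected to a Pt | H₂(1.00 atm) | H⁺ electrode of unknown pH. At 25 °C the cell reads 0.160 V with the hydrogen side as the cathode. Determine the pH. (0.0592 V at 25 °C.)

E°_cell = 0.26 V and n = 2.
log Q = n(E° − E)/0.0592 = 2×(0.26 − 0.160)/0.0592 = 3.378.
With Q = [Ni²⁺]·P(H₂) / [H⁺]^2, solving for [H⁺] gives log[H⁺] = -2.689, so pH = 2.69.

pH = 2.69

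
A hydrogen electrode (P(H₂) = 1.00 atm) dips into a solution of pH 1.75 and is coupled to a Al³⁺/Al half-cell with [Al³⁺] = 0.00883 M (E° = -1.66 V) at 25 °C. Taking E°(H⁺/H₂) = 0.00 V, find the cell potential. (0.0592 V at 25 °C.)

The hydrogen couple is the cathode, so E°_cell = 1.66 V; n = 6.
[H⁺] = 10^(−1.75) = 0.018 M, and Q = [Al³⁺]^2·P(H₂)^3 / [H⁺]^6 = 2.47 × 10^6.
E = E° − (0.0592/6) log Q = 1.66 − (0.0592/6)(6.392) = 1.597 V.

1.60 V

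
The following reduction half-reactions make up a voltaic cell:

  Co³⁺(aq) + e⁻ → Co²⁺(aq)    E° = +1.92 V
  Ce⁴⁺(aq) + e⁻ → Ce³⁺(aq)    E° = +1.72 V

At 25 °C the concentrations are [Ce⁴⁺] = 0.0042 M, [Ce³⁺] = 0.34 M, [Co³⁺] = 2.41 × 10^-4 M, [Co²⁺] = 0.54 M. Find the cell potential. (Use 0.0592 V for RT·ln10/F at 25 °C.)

The Co³⁺/Co²⁺ couple has the higher reduction potential and acts as the cathode, so E°_cell = +1.92 − (+1.72) = 0.20 V.
Balancing electrons gives n = 1; the reaction quotient is Q = [Ce⁴⁺]·[Co²⁺]/([Ce³⁺]·[Co³⁺]) = 27.7.
At 25 °C, E = E° − (0.0592/n) log Q = 0.20 − (0.0592/1)(1.442) = 0.200 − 0.085 = 0.115 V.

0.115 V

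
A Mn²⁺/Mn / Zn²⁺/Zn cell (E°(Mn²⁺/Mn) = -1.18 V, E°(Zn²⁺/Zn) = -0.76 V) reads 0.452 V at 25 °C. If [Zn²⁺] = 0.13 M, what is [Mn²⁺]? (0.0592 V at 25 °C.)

From the Nernst equation, log Q = n(E° − E)/0.0592 = 2(0.42 − 0.452)/0.0592 = -1.081, so Q = 0.0830.
With Q = [Mn²⁺]/[Zn²⁺] and the known concentrations, [Mn²⁺] in the numerator gives [Mn²⁺] = 0.011 M.

0.011 M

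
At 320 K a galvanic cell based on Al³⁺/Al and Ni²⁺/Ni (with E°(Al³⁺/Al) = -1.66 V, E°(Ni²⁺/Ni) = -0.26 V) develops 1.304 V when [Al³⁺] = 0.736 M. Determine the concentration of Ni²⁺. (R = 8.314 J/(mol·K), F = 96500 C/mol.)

From the Nernst equation, ln Q = nF(E° − E)/RT = 6×96500×(1.40 − 1.304)/(8.314×320) = 20.892, so Q = 1.18 × 10^9.
With Q = [Al³⁺]^2/[Ni²⁺]^3 and the known concentrations, [Ni²⁺]^3 in the denominator gives [Ni²⁺] = 7.7 × 10^-4 M.

7.7 × 10^-4 M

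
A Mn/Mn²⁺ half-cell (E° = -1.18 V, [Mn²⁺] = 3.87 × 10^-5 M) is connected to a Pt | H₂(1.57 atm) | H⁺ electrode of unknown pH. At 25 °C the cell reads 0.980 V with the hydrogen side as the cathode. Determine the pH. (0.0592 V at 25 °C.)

pH = 5.49

E°_cell = 1.18 V and n = 2.
log Q = n(E° − E)/0.0592 = 2×(1.18 − 0.980)/0.0592 = 6.757.
With Q = [Mn²⁺]·P(H₂) / [H⁺]^2, solving for [H⁺] gives log[H⁺] = -5.487, so pH = 5.49.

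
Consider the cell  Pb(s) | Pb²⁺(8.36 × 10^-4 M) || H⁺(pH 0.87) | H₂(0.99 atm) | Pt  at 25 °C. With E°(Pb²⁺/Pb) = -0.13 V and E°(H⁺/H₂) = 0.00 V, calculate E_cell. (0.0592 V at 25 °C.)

The hydrogen couple is the cathode, so E°_cell = 0.13 V; n = 2.
[H⁺] = 10^(−0.87) = 0.13 M, and Q = [Pb²⁺]·P(H₂) / [H⁺]^2 = 0.0455.
E = E° − (0.0592/2) log Q = 0.13 − (0.0592/2)(-1.342) = 0.170 V.

0.17 V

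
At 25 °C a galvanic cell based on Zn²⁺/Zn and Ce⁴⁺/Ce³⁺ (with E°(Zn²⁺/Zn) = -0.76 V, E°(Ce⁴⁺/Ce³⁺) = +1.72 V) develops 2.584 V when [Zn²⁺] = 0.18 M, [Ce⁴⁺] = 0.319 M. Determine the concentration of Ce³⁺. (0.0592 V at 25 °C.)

0.013 M

From the Nernst equation, log Q = n(E° − E)/0.0592 = 2(2.48 − 2.584)/0.0592 = -3.514, so Q = 3.07 × 10^-4.
With Q = [Zn²⁺]·[Ce³⁺]^2/[Ce⁴⁺]^2 and the known concentrations, [Ce³⁺]^2 in the numerator gives [Ce³⁺] = 0.013 M.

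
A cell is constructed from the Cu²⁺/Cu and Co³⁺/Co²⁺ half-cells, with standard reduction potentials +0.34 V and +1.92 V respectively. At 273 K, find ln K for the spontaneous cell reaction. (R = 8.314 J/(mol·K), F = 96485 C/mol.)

E°_cell = +1.92 − (+0.34) = 1.58 V, with n = 2 electrons transferred.
At equilibrium E = 0, so the Nernst equation gives ln K = nFE°/RT = (2)(96485)(1.58)/((8.314)(273)) = 134.33.

ln K = 134.3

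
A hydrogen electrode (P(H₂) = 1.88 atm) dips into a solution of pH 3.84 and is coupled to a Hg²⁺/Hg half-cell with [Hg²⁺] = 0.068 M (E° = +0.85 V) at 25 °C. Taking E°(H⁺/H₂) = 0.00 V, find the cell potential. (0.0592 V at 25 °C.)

1.05 V

The Hg²⁺/Hg couple is the cathode, so E°_cell = 0.85 V; n = 2.
[H⁺] = 10^(−3.84) = 1.4 × 10^-4 M, and Q = [H⁺]^2 / ([Hg²⁺]·P(H₂)) = 1.63 × 10^-7.
E = E° − (0.0592/2) log Q = 0.85 − (0.0592/2)(-6.787) = 1.051 V.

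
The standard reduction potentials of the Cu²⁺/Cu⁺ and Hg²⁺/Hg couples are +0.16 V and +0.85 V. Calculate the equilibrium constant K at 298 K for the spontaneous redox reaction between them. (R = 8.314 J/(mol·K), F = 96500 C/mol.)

2.2 × 10^23

E°_cell = +0.85 − (+0.16) = 0.69 V, with n = 2 electrons transferred.
At equilibrium E = 0, so the Nernst equation gives ln K = nFE°/RT = (2)(96500)(0.69)/((8.314)(298)) = 53.75.
K = e^53.75 = 2.2 × 10^23.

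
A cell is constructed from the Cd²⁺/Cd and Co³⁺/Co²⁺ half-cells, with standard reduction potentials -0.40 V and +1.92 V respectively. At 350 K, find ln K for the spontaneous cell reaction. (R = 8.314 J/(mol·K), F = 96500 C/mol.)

ln K = 153.9

E°_cell = +1.92 − (-0.40) = 2.32 V, with n = 2 electrons transferred.
At equilibrium E = 0, so the Nernst equation gives ln K = nFE°/RT = (2)(96500)(2.32)/((8.314)(350)) = 153.87.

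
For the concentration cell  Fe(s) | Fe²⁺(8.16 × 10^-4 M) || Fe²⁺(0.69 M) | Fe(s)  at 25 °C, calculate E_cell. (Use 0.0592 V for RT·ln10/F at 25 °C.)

Both half-cells are Fe²⁺/Fe, so E°_cell = 0. The concentrated side is the cathode; the cell reaction moves Fe²⁺ from high to low concentration with n = 2.
Q = [Fe²⁺]_dilute/[Fe²⁺]_conc = 8.16 × 10^-4/0.69 = 0.00118.
E = 0 − (0.0592/2) log Q = −(0.0592/2)(-2.927) = 0.0866 V.

0.087 V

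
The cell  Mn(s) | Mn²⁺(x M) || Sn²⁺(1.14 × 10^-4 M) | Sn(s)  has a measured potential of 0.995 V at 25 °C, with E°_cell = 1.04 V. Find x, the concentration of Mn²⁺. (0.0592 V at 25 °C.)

From the Nernst equation, log Q = n(E° − E)/0.0592 = 2(1.04 − 0.995)/0.0592 = 1.520, so Q = 33.1.
With Q = [Mn²⁺]/[Sn²⁺] and the known concentrations, [Mn²⁺] in the numerator gives [Mn²⁺] = 0.0038 M.

0.0038 M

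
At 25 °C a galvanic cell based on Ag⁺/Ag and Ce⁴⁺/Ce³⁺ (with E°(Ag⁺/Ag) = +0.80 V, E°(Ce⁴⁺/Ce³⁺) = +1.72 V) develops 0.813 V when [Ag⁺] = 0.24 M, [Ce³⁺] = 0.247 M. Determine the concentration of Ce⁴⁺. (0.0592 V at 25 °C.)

9.2 × 10^-4 M

From the Nernst equation, log Q = n(E° − E)/0.0592 = 1(0.92 − 0.813)/0.0592 = 1.807, so Q = 64.2.
With Q = [Ag⁺]·[Ce³⁺]/[Ce⁴⁺] and the known concentrations, [Ce⁴⁺] in the denominator gives [Ce⁴⁺] = 9.2 × 10^-4 M.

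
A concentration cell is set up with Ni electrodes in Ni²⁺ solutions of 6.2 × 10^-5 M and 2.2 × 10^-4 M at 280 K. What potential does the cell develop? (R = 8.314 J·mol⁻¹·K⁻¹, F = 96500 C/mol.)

0.015 V

Both half-cells are Ni²⁺/Ni, so E°_cell = 0. The concentrated side is the cathode; the cell reaction moves Ni²⁺ from high to low concentration with n = 2.
Q = [Ni²⁺]_dilute/[Ni²⁺]_conc = 6.2 × 10^-5/2.2 × 10^-4 = 0.282.
E = 0 − (RT/nF) ln Q = −((8.314×280)/(2×96500))(-1.266) = 0.0153 V.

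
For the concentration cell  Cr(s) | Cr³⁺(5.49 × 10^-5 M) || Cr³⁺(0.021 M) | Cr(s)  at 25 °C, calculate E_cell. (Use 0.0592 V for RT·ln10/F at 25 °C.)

0.051 V

Both half-cells are Cr³⁺/Cr, so E°_cell = 0. The concentrated side is the cathode; the cell reaction moves Cr³⁺ from high to low concentration with n = 3.
Q = [Cr³⁺]_dilute/[Cr³⁺]_conc = 5.49 × 10^-5/0.021 = 0.00261.
E = 0 − (0.0592/3) log Q = −(0.0592/3)(-2.583) = 0.0510 V.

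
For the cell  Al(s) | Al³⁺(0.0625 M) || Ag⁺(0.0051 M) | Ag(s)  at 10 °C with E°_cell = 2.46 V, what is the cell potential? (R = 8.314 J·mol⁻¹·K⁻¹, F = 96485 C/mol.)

2.35 V

Balancing electrons gives n = 3; the reaction quotient is Q = [Al³⁺]/[Ag⁺]^3 = 4.71 × 10^5.
E = E° − (RT/nF) ln Q = 2.46 − (8.314×283)/(3×96485) × (13.063) = 2.460 − 0.106 = 2.354 V.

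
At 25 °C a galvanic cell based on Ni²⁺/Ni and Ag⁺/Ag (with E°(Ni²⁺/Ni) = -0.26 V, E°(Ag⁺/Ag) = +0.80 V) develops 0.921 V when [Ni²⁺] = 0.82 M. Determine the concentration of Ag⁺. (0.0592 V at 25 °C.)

0.0041 M

From the Nernst equation, log Q = n(E° − E)/0.0592 = 2(1.06 − 0.921)/0.0592 = 4.696, so Q = 4.97 × 10^4.
With Q = [Ni²⁺]/[Ag⁺]^2 and the known concentrations, [Ag⁺]^2 in the denominator gives [Ag⁺] = 0.0041 M.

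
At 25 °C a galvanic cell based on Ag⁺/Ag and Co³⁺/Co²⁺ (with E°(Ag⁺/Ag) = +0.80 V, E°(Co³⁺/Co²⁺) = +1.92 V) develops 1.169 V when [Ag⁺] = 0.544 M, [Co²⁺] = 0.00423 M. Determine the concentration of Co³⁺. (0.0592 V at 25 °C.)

0.015 M

From the Nernst equation, log Q = n(E° − E)/0.0592 = 1(1.12 − 1.169)/0.0592 = -0.828, so Q = 0.149.
With Q = [Ag⁺]·[Co²⁺]/[Co³⁺] and the known concentrations, [Co³⁺] in the denominator gives [Co³⁺] = 0.015 M.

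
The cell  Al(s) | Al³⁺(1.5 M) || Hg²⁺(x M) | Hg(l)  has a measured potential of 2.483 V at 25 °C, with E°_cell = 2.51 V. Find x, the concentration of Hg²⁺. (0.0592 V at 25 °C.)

0.16 M

From the Nernst equation, log Q = n(E° − E)/0.0592 = 6(2.51 − 2.483)/0.0592 = 2.736, so Q = 545.
With Q = [Al³⁺]^2/[Hg²⁺]^3 and the known concentrations, [Hg²⁺]^3 in the denominator gives [Hg²⁺] = 0.16 M.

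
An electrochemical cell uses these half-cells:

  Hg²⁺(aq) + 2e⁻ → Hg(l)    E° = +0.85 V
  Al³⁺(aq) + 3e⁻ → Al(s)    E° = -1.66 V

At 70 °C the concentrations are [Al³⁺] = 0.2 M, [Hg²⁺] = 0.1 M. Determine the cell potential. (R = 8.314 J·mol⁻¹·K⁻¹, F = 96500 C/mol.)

The Hg²⁺/Hg couple has the higher reduction potential and acts as the cathode, so E°_cell = +0.85 − (-1.66) = 2.51 V.
Balancing electrons gives n = 6; the reaction quotient is Q = [Al³⁺]^2/[Hg²⁺]^3 = 40.0.
E = E° − (RT/nF) ln Q = 2.51 − (8.314×343)/(6×96500) × (3.689) = 2.510 − 0.018 = 2.492 V.

2.49 V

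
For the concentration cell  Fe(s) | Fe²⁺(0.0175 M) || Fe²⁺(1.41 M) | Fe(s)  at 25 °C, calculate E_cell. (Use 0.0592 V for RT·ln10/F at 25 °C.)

Both half-cells are Fe²⁺/Fe, so E°_cell = 0. The concentrated side is the cathode; the cell reaction moves Fe²⁺ from high to low concentration with n = 2.
Q = [Fe²⁺]_dilute/[Fe²⁺]_conc = 0.0175/1.41 = 0.0124.
E = 0 − (0.0592/2) log Q = −(0.0592/2)(-1.906) = 0.0564 V.

0.056 V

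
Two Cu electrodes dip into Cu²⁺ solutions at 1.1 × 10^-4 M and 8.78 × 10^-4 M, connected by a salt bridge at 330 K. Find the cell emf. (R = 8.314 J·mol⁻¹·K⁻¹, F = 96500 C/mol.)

0.030 V

Both half-cells are Cu²⁺/Cu, so E°_cell = 0. The concentrated side is the cathode; the cell reaction moves Cu²⁺ from high to low concentration with n = 2.
Q = [Cu²⁺]_dilute/[Cu²⁺]_conc = 1.1 × 10^-4/8.78 × 10^-4 = 0.125.
E = 0 − (RT/nF) ln Q = −((8.314×330)/(2×96500))(-2.077) = 0.0295 V.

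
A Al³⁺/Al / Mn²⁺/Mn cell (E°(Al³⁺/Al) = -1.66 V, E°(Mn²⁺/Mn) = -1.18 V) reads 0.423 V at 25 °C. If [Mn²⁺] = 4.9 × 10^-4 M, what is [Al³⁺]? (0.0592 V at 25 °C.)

From the Nernst equation, log Q = n(E° − E)/0.0592 = 6(0.48 − 0.423)/0.0592 = 5.777, so Q = 5.98 × 10^5.
With Q = [Al³⁺]^2/[Mn²⁺]^3 and the known concentrations, [Al³⁺]^2 in the numerator gives [Al³⁺] = 0.0084 M.

0.0084 M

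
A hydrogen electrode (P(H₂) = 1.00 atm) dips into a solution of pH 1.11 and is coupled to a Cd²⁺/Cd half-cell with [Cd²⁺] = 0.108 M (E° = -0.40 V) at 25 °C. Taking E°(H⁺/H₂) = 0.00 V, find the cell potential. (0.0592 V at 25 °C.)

The hydrogen couple is the cathode, so E°_cell = 0.40 V; n = 2.
[H⁺] = 10^(−1.11) = 0.078 M, and Q = [Cd²⁺]·P(H₂) / [H⁺]^2 = 17.9.
E = E° − (0.0592/2) log Q = 0.40 − (0.0592/2)(1.253) = 0.363 V.

0.36 V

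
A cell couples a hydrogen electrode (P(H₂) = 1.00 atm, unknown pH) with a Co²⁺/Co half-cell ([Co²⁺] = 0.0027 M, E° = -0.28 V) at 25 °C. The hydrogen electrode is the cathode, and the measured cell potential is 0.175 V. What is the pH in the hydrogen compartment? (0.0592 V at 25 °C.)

pH = 3.06

E°_cell = 0.28 V and n = 2.
log Q = n(E° − E)/0.0592 = 2×(0.28 − 0.175)/0.0592 = 3.547.
With Q = [Co²⁺]·P(H₂) / [H⁺]^2, solving for [H⁺] gives log[H⁺] = -3.058, so pH = 3.06.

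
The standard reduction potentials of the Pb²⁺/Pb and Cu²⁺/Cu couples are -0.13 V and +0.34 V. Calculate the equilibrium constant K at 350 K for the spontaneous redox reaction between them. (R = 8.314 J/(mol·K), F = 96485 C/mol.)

3.4 × 10^13

E°_cell = +0.34 − (-0.13) = 0.47 V, with n = 2 electrons transferred.
At equilibrium E = 0, so the Nernst equation gives ln K = nFE°/RT = (2)(96485)(0.47)/((8.314)(350)) = 31.17.
K = e^31.17 = 3.4 × 10^13.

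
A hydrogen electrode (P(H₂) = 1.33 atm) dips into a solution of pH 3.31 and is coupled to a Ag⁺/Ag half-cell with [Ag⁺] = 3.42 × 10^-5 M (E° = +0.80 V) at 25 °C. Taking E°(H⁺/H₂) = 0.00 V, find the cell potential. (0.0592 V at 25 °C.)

The Ag⁺/Ag couple is the cathode, so E°_cell = 0.80 V; n = 2.
[H⁺] = 10^(−3.31) = 4.9 × 10^-4 M, and Q = [H⁺]^2 / ([Ag⁺]^2·P(H₂)) = 154.
E = E° − (0.0592/2) log Q = 0.80 − (0.0592/2)(2.188) = 0.735 V.

0.74 V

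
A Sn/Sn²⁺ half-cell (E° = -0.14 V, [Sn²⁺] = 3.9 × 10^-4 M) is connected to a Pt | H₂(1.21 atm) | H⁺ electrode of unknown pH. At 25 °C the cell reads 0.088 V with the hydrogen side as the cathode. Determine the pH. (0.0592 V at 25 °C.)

pH = 2.54

E°_cell = 0.14 V and n = 2.
log Q = n(E° − E)/0.0592 = 2×(0.14 − 0.088)/0.0592 = 1.757.
With Q = [Sn²⁺]·P(H₂) / [H⁺]^2, solving for [H⁺] gives log[H⁺] = -2.541, so pH = 2.54.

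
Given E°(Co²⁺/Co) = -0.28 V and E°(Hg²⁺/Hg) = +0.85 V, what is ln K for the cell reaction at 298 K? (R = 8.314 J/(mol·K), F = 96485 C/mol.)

E°_cell = +0.85 − (-0.28) = 1.13 V, with n = 2 electrons transferred.
At equilibrium E = 0, so the Nernst equation gives ln K = nFE°/RT = (2)(96485)(1.13)/((8.314)(298)) = 88.01.

ln K = 88.0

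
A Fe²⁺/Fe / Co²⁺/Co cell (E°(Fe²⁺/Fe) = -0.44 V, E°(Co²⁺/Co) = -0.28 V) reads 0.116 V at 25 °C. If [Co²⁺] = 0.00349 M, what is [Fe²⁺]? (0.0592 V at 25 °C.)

0.11 M

From the Nernst equation, log Q = n(E° − E)/0.0592 = 2(0.16 − 0.116)/0.0592 = 1.486, so Q = 30.7.
With Q = [Fe²⁺]/[Co²⁺] and the known concentrations, [Fe²⁺] in the numerator gives [Fe²⁺] = 0.11 M.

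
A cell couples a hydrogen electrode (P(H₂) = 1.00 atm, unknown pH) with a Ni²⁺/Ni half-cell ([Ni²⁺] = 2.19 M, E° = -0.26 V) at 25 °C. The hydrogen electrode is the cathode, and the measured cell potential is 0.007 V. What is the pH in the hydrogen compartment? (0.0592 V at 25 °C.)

E°_cell = 0.26 V and n = 2.
log Q = n(E° − E)/0.0592 = 2×(0.26 − 0.007)/0.0592 = 8.547.
With Q = [Ni²⁺]·P(H₂) / [H⁺]^2, solving for [H⁺] gives log[H⁺] = -4.103, so pH = 4.10.

pH = 4.10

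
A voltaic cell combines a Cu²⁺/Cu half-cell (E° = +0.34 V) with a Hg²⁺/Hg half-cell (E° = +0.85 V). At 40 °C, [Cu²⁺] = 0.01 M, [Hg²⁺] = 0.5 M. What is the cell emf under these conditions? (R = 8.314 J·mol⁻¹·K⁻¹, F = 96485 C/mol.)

The Hg²⁺/Hg couple has the higher reduction potential and acts as the cathode, so E°_cell = +0.85 − (+0.34) = 0.51 V.
Balancing electrons gives n = 2; the reaction quotient is Q = [Cu²⁺]/[Hg²⁺] = 0.0200.
E = E° − (RT/nF) ln Q = 0.51 − (8.314×313)/(2×96485) × (-3.912) = 0.510 + 0.053 = 0.563 V.

0.563 V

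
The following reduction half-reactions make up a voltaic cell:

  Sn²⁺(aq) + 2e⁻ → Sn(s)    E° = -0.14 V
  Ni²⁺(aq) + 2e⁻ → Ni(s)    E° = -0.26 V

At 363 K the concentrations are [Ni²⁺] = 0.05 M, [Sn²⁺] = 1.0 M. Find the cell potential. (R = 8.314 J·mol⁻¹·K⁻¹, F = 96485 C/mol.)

0.167 V

The Sn²⁺/Sn couple has the higher reduction potential and acts as the cathode, so E°_cell = -0.14 − (-0.26) = 0.12 V.
Balancing electrons gives n = 2; the reaction quotient is Q = [Ni²⁺]/[Sn²⁺] = 0.0500.
E = E° − (RT/nF) ln Q = 0.12 − (8.314×363)/(2×96485) × (-2.996) = 0.120 + 0.047 = 0.167 V.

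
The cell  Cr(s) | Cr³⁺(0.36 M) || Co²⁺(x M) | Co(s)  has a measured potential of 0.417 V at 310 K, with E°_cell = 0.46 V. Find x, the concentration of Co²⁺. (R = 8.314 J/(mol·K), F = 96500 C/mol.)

From the Nernst equation, ln Q = nF(E° − E)/RT = 6×96500×(0.46 − 0.417)/(8.314×310) = 9.660, so Q = 1.57 × 10^4.
With Q = [Cr³⁺]^2/[Co²⁺]^3 and the known concentrations, [Co²⁺]^3 in the denominator gives [Co²⁺] = 0.02 M.

0.02 M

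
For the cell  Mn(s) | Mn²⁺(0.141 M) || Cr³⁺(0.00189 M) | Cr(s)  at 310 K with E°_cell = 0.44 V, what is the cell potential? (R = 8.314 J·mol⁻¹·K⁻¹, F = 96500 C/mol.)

Balancing electrons gives n = 6; the reaction quotient is Q = [Mn²⁺]^3/[Cr³⁺]^2 = 785.
E = E° − (RT/nF) ln Q = 0.44 − (8.314×310)/(6×96500) × (6.665) = 0.440 − 0.030 = 0.410 V.

0.410 V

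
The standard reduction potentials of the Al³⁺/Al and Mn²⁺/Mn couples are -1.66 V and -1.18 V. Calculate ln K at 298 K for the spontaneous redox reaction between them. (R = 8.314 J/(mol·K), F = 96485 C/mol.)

E°_cell = -1.18 − (-1.66) = 0.48 V, with n = 6 electrons transferred.
At equilibrium E = 0, so the Nernst equation gives ln K = nFE°/RT = (6)(96485)(0.48)/((8.314)(298)) = 112.16.

ln K = 112.2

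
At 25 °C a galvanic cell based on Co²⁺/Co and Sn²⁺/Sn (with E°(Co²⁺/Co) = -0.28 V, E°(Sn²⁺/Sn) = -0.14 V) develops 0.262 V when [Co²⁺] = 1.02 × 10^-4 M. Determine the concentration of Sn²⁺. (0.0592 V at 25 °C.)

From the Nernst equation, log Q = n(E° − E)/0.0592 = 2(0.14 − 0.262)/0.0592 = -4.122, so Q = 7.56 × 10^-5.
With Q = [Co²⁺]/[Sn²⁺] and the known concentrations, [Sn²⁺] in the denominator gives [Sn²⁺] = 1.3 M.

1.3 M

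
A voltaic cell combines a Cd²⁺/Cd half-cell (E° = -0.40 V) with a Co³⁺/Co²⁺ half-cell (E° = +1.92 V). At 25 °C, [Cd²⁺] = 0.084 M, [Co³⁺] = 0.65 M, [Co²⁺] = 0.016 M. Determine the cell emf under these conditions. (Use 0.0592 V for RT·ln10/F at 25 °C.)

The Co³⁺/Co²⁺ couple has the higher reduction potential and acts as the cathode, so E°_cell = +1.92 − (-0.40) = 2.32 V.
Balancing electrons gives n = 2; the reaction quotient is Q = [Cd²⁺]·[Co²⁺]^2/[Co³⁺]^2 = 5.09 × 10^-5.
At 25 °C, E = E° − (0.0592/n) log Q = 2.32 − (0.0592/2)(-4.293) = 2.320 + 0.127 = 2.447 V.

2.45 V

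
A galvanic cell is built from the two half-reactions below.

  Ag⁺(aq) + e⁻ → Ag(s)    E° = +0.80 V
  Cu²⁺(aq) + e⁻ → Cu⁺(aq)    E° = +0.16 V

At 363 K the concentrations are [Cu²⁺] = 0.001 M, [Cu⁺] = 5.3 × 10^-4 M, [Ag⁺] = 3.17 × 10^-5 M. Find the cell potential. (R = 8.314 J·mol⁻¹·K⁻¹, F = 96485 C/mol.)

The Ag⁺/Ag couple has the higher reduction potential and acts as the cathode, so E°_cell = +0.80 − (+0.16) = 0.64 V.
Balancing electrons gives n = 1; the reaction quotient is Q = [Cu²⁺]/([Cu⁺]·[Ag⁺]) = 5.95 × 10^4.
E = E° − (RT/nF) ln Q = 0.64 − (8.314×363)/(1×96485) × (10.994) = 0.640 − 0.344 = 0.296 V.

0.296 V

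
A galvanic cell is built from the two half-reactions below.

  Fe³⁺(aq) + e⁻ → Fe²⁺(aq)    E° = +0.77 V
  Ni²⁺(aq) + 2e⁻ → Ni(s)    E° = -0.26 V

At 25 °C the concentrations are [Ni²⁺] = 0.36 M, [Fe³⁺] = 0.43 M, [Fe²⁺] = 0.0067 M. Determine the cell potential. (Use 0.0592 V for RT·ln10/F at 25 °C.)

1.15 V

The Fe³⁺/Fe²⁺ couple has the higher reduction potential and acts as the cathode, so E°_cell = +0.77 − (-0.26) = 1.03 V.
Balancing electrons gives n = 2; the reaction quotient is Q = [Ni²⁺]·[Fe²⁺]^2/[Fe³⁺]^2 = 8.74 × 10^-5.
At 25 °C, E = E° − (0.0592/n) log Q = 1.03 − (0.0592/2)(-4.058) = 1.030 + 0.120 = 1.150 V.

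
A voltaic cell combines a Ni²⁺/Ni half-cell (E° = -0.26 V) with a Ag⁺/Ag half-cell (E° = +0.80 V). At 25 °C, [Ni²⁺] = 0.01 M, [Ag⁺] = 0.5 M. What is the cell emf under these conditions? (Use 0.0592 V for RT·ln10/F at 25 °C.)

1.10 V

The Ag⁺/Ag couple has the higher reduction potential and acts as the cathode, so E°_cell = +0.80 − (-0.26) = 1.06 V.
Balancing electrons gives n = 2; the reaction quotient is Q = [Ni²⁺]/[Ag⁺]^2 = 0.0400.
At 25 °C, E = E° − (0.0592/n) log Q = 1.06 − (0.0592/2)(-1.398) = 1.060 + 0.041 = 1.101 V.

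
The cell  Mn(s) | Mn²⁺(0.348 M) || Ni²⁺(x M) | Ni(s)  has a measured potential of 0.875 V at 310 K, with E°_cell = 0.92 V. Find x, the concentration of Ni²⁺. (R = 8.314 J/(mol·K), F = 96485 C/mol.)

From the Nernst equation, ln Q = nF(E° − E)/RT = 2×96485×(0.92 − 0.875)/(8.314×310) = 3.369, so Q = 29.1.
With Q = [Mn²⁺]/[Ni²⁺] and the known concentrations, [Ni²⁺] in the denominator gives [Ni²⁺] = 0.012 M.

0.012 M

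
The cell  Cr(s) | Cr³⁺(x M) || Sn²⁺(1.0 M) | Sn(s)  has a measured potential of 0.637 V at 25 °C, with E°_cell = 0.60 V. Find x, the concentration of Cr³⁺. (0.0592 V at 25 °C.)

0.013 M

From the Nernst equation, log Q = n(E° − E)/0.0592 = 6(0.60 − 0.637)/0.0592 = -3.750, so Q = 1.78 × 10^-4.
With Q = [Cr³⁺]^2/[Sn²⁺]^3 and the known concentrations, [Cr³⁺]^2 in the numerator gives [Cr³⁺] = 0.013 M.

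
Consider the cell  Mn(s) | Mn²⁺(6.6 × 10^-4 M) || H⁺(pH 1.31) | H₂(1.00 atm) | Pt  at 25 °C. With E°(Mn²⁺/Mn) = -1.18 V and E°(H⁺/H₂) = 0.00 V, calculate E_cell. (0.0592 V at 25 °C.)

1.20 V

The hydrogen couple is the cathode, so E°_cell = 1.18 V; n = 2.
[H⁺] = 10^(−1.31) = 0.049 M, and Q = [Mn²⁺]·P(H₂) / [H⁺]^2 = 0.275.
E = E° − (0.0592/2) log Q = 1.18 − (0.0592/2)(-0.560) = 1.197 V.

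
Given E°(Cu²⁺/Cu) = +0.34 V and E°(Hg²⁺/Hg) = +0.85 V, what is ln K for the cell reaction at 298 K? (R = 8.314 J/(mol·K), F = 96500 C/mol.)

ln K = 39.7

E°_cell = +0.85 − (+0.34) = 0.51 V, with n = 2 electrons transferred.
At equilibrium E = 0, so the Nernst equation gives ln K = nFE°/RT = (2)(96500)(0.51)/((8.314)(298)) = 39.73.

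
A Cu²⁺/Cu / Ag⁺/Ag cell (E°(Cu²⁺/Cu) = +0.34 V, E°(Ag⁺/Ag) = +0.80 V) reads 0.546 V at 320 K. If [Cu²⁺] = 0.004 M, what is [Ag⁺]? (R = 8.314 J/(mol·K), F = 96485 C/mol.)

From the Nernst equation, ln Q = nF(E° − E)/RT = 2×96485×(0.46 − 0.546)/(8.314×320) = -6.238, so Q = 0.00195.
With Q = [Cu²⁺]/[Ag⁺]^2 and the known concentrations, [Ag⁺]^2 in the denominator gives [Ag⁺] = 1.4 M.

1.4 M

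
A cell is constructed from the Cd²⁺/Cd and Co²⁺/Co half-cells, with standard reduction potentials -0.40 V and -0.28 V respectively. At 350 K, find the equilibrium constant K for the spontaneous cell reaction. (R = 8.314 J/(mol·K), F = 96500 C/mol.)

E°_cell = -0.28 − (-0.40) = 0.12 V, with n = 2 electrons transferred.
At equilibrium E = 0, so the Nernst equation gives ln K = nFE°/RT = (2)(96500)(0.12)/((8.314)(350)) = 7.96.
K = e^7.96 = 2900.

2900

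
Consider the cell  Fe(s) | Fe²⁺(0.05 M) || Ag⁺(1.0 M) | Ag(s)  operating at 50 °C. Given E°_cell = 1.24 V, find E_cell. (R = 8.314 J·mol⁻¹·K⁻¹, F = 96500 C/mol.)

1.28 V

Balancing electrons gives n = 2; the reaction quotient is Q = [Fe²⁺]/[Ag⁺]^2 = 0.0500.
E = E° − (RT/nF) ln Q = 1.24 − (8.314×323)/(2×96500) × (-2.996) = 1.240 + 0.042 = 1.282 V.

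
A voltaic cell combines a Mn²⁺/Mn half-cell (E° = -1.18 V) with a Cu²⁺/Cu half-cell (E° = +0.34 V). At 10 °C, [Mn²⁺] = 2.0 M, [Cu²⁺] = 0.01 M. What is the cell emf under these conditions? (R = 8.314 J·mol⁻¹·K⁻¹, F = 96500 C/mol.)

The Cu²⁺/Cu couple has the higher reduction potential and acts as the cathode, so E°_cell = +0.34 − (-1.18) = 1.52 V.
Balancing electrons gives n = 2; the reaction quotient is Q = [Mn²⁺]/[Cu²⁺] = 200.
E = E° − (RT/nF) ln Q = 1.52 − (8.314×283)/(2×96500) × (5.298) = 1.520 − 0.065 = 1.455 V.

1.46 V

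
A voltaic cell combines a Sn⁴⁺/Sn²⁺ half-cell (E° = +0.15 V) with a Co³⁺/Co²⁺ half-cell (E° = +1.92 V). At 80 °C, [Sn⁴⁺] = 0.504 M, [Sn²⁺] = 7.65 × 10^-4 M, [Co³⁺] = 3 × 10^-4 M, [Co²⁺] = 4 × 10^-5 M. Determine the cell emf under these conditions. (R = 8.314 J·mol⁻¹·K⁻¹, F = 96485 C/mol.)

1.73 V

The Co³⁺/Co²⁺ couple has the higher reduction potential and acts as the cathode, so E°_cell = +1.92 − (+0.15) = 1.77 V.
Balancing electrons gives n = 2; the reaction quotient is Q = [Sn⁴⁺]·[Co²⁺]^2/([Sn²⁺]·[Co³⁺]^2) = 11.7.
E = E° − (RT/nF) ln Q = 1.77 − (8.314×353)/(2×96485) × (2.461) = 1.770 − 0.037 = 1.733 V.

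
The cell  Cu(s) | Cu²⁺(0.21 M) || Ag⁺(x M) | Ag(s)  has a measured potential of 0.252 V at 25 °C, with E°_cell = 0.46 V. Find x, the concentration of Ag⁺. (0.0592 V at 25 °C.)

From the Nernst equation, log Q = n(E° − E)/0.0592 = 2(0.46 − 0.252)/0.0592 = 7.027, so Q = 1.06 × 10^7.
With Q = [Cu²⁺]/[Ag⁺]^2 and the known concentrations, [Ag⁺]^2 in the denominator gives [Ag⁺] = 1.4 × 10^-4 M.

1.4 × 10^-4 M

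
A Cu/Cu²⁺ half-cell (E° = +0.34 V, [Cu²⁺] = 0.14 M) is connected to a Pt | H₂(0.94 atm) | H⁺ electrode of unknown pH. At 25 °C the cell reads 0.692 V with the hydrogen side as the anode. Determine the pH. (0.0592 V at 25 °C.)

pH = 6.39

E°_cell = 0.34 V and n = 2.
log Q = n(E° − E)/0.0592 = 2×(0.34 − 0.692)/0.0592 = -11.892.
With Q = [H⁺]^2 / ([Cu²⁺]·P(H₂)), solving for [H⁺] gives log[H⁺] = -6.386, so pH = 6.39.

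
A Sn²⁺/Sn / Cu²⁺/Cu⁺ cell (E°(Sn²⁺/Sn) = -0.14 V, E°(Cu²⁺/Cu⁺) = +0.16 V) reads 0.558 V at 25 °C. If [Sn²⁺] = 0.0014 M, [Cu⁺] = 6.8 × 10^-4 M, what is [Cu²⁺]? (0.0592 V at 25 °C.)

0.58 M

From the Nernst equation, log Q = n(E° − E)/0.0592 = 2(0.30 − 0.558)/0.0592 = -8.716, so Q = 1.92 × 10^-9.
With Q = [Sn²⁺]·[Cu⁺]^2/[Cu²⁺]^2 and the known concentrations, [Cu²⁺]^2 in the denominator gives [Cu²⁺] = 0.58 M.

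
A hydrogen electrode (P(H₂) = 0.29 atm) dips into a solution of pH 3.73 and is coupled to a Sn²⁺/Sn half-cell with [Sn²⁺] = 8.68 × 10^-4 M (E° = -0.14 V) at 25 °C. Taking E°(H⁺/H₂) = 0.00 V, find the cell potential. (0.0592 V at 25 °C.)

The hydrogen couple is the cathode, so E°_cell = 0.14 V; n = 2.
[H⁺] = 10^(−3.73) = 1.9 × 10^-4 M, and Q = [Sn²⁺]·P(H₂) / [H⁺]^2 = 7260.
E = E° − (0.0592/2) log Q = 0.14 − (0.0592/2)(3.861) = 0.026 V.

0.026 V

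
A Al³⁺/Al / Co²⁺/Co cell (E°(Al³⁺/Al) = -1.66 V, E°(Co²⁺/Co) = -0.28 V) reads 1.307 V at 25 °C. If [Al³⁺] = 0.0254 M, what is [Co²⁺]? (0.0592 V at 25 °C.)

3 × 10^-4 M

From the Nernst equation, log Q = n(E° − E)/0.0592 = 6(1.38 − 1.307)/0.0592 = 7.399, so Q = 2.5 × 10^7.
With Q = [Al³⁺]^2/[Co²⁺]^3 and the known concentrations, [Co²⁺]^3 in the denominator gives [Co²⁺] = 3 × 10^-4 M.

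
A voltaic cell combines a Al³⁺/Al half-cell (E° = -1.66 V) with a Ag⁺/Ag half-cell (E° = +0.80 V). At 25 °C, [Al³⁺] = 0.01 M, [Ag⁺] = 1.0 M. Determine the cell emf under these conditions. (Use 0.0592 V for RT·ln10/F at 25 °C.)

The Ag⁺/Ag couple has the higher reduction potential and acts as the cathode, so E°_cell = +0.80 − (-1.66) = 2.46 V.
Balancing electrons gives n = 3; the reaction quotient is Q = [Al³⁺]/[Ag⁺]^3 = 0.0100.
At 25 °C, E = E° − (0.0592/n) log Q = 2.46 − (0.0592/3)(-2.000) = 2.460 + 0.039 = 2.499 V.

2.50 V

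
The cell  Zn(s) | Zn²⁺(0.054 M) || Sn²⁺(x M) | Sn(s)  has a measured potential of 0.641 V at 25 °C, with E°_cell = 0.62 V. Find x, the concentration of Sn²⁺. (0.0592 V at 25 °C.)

0.28 M

From the Nernst equation, log Q = n(E° − E)/0.0592 = 2(0.62 − 0.641)/0.0592 = -0.709, so Q = 0.195.
With Q = [Zn²⁺]/[Sn²⁺] and the known concentrations, [Sn²⁺] in the denominator gives [Sn²⁺] = 0.28 M.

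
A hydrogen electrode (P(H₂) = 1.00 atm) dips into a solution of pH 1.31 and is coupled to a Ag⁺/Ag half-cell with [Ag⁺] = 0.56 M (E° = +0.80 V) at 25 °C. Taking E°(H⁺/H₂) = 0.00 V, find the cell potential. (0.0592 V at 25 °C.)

0.86 V

The Ag⁺/Ag couple is the cathode, so E°_cell = 0.80 V; n = 2.
[H⁺] = 10^(−1.31) = 0.049 M, and Q = [H⁺]^2 / ([Ag⁺]^2·P(H₂)) = 0.00765.
E = E° − (0.0592/2) log Q = 0.80 − (0.0592/2)(-2.116) = 0.863 V.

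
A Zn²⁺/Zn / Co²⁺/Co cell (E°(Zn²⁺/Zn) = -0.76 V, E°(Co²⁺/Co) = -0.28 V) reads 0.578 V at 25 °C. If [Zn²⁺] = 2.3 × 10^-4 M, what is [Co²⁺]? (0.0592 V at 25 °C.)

0.47 M

From the Nernst equation, log Q = n(E° − E)/0.0592 = 2(0.48 − 0.578)/0.0592 = -3.311, so Q = 4.89 × 10^-4.
With Q = [Zn²⁺]/[Co²⁺] and the known concentrations, [Co²⁺] in the denominator gives [Co²⁺] = 0.47 M.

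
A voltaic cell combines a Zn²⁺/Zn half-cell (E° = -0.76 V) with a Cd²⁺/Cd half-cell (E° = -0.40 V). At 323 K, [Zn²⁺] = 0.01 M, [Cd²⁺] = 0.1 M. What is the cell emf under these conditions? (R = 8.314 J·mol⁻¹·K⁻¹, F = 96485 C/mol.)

0.392 V

The Cd²⁺/Cd couple has the higher reduction potential and acts as the cathode, so E°_cell = -0.40 − (-0.76) = 0.36 V.
Balancing electrons gives n = 2; the reaction quotient is Q = [Zn²⁺]/[Cd²⁺] = 0.100.
E = E° − (RT/nF) ln Q = 0.36 − (8.314×323)/(2×96485) × (-2.303) = 0.360 + 0.032 = 0.392 V.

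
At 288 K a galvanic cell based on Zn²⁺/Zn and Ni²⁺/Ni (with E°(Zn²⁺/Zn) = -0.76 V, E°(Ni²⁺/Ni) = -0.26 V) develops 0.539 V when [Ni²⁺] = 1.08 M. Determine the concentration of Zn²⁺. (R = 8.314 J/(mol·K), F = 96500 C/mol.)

0.047 M

From the Nernst equation, ln Q = nF(E° − E)/RT = 2×96500×(0.50 − 0.539)/(8.314×288) = -3.144, so Q = 0.0431.
With Q = [Zn²⁺]/[Ni²⁺] and the known concentrations, [Zn²⁺] in the numerator gives [Zn²⁺] = 0.047 M.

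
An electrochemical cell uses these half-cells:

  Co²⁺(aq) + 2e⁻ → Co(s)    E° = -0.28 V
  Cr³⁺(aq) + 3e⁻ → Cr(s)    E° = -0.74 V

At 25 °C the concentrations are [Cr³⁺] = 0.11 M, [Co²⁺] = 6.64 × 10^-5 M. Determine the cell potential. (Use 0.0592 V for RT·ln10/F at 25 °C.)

The Co²⁺/Co couple has the higher reduction potential and acts as the cathode, so E°_cell = -0.28 − (-0.74) = 0.46 V.
Balancing electrons gives n = 6; the reaction quotient is Q = [Cr³⁺]^2/[Co²⁺]^3 = 4.13 × 10^10.
At 25 °C, E = E° − (0.0592/n) log Q = 0.46 − (0.0592/6)(10.616) = 0.460 − 0.105 = 0.355 V.

0.355 V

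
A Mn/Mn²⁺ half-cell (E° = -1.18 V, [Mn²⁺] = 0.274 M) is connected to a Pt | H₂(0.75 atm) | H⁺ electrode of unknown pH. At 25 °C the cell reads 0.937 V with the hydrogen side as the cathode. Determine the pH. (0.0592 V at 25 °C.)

pH = 4.45

E°_cell = 1.18 V and n = 2.
log Q = n(E° − E)/0.0592 = 2×(1.18 − 0.937)/0.0592 = 8.209.
With Q = [Mn²⁺]·P(H₂) / [H⁺]^2, solving for [H⁺] gives log[H⁺] = -4.448, so pH = 4.45.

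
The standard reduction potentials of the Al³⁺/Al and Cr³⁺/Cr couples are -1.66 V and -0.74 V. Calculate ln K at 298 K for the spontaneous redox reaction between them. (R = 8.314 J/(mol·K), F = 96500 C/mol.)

E°_cell = -0.74 − (-1.66) = 0.92 V, with n = 3 electrons transferred.
At equilibrium E = 0, so the Nernst equation gives ln K = nFE°/RT = (3)(96500)(0.92)/((8.314)(298)) = 107.50.

ln K = 107.5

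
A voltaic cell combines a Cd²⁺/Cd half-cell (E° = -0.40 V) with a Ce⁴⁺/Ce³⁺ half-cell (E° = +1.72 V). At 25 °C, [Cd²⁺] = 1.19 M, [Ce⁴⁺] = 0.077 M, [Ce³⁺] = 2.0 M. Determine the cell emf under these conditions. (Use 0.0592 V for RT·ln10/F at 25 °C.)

2.03 V

The Ce⁴⁺/Ce³⁺ couple has the higher reduction potential and acts as the cathode, so E°_cell = +1.72 − (-0.40) = 2.12 V.
Balancing electrons gives n = 2; the reaction quotient is Q = [Cd²⁺]·[Ce³⁺]^2/[Ce⁴⁺]^2 = 803.
At 25 °C, E = E° − (0.0592/n) log Q = 2.12 − (0.0592/2)(2.905) = 2.120 − 0.086 = 2.034 V.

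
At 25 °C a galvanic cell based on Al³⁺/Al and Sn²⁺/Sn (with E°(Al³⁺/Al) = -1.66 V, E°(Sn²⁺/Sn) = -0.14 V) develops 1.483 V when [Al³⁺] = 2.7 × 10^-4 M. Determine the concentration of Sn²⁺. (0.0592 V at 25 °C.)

From the Nernst equation, log Q = n(E° − E)/0.0592 = 6(1.52 − 1.483)/0.0592 = 3.750, so Q = 5620.
With Q = [Al³⁺]^2/[Sn²⁺]^3 and the known concentrations, [Sn²⁺]^3 in the denominator gives [Sn²⁺] = 2.3 × 10^-4 M.

2.3 × 10^-4 M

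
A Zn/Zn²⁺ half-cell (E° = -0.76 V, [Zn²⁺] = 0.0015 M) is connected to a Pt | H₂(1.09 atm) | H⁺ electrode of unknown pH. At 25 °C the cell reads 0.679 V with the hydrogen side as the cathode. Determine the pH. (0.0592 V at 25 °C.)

pH = 2.76

E°_cell = 0.76 V and n = 2.
log Q = n(E° − E)/0.0592 = 2×(0.76 − 0.679)/0.0592 = 2.736.
With Q = [Zn²⁺]·P(H₂) / [H⁺]^2, solving for [H⁺] gives log[H⁺] = -2.761, so pH = 2.76.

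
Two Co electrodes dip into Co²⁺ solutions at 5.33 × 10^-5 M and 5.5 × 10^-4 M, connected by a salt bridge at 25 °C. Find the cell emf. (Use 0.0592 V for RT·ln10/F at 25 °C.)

Both half-cells are Co²⁺/Co, so E°_cell = 0. The concentrated side is the cathode; the cell reaction moves Co²⁺ from high to low concentration with n = 2.
Q = [Co²⁺]_dilute/[Co²⁺]_conc = 5.33 × 10^-5/5.5 × 10^-4 = 0.0969.
E = 0 − (0.0592/2) log Q = −(0.0592/2)(-1.014) = 0.0300 V.

0.030 V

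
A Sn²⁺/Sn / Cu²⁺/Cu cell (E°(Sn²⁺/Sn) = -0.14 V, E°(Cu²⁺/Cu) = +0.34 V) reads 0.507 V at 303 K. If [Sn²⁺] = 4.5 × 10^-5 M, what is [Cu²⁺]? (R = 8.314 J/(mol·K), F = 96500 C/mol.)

From the Nernst equation, ln Q = nF(E° − E)/RT = 2×96500×(0.48 − 0.507)/(8.314×303) = -2.069, so Q = 0.126.
With Q = [Sn²⁺]/[Cu²⁺] and the known concentrations, [Cu²⁺] in the denominator gives [Cu²⁺] = 3.6 × 10^-4 M.

3.6 × 10^-4 M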